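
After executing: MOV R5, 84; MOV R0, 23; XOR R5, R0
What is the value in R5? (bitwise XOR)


Register state trace:
  MOV R5, 84  → R5 = 84 (0b01010100)
  MOV R0, 23  → R0 = 23 (0b00010111)
  XOR R5, R0  → R5 = 84 XOR 23 = 67 (0b01000011)
Final: R5 = 67

67


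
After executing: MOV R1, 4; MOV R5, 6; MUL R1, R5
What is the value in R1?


Register state trace:
  MOV R1, 4  → R1 = 4
  MOV R5, 6  → R5 = 6
  MUL R1, R5  → R1 = 4 * 6 = 24
Final: R1 = 24

24


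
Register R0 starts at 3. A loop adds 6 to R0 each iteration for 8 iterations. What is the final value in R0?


Starting value: R0 = 3
  Iter 1: R0 = 3 + 6 = 9
  Iter 2: R0 = 9 + 6 = 15
  Iter 3: R0 = 15 + 6 = 21
  Iter 4: R0 = 21 + 6 = 27
  Iter 5: R0 = 27 + 6 = 33
  Iter 6: R0 = 33 + 6 = 39
  Iter 7: R0 = 39 + 6 = 45
  Iter 8: R0 = 45 + 6 = 51
Final: R0 = 51

51


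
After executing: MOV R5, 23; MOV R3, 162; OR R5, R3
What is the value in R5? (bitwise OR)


Register state trace:
  MOV R5, 23  → R5 = 23 (0b00010111)
  MOV R3, 162  → R3 = 162 (0b10100010)
  OR R5, R3   → R5 = 23 OR 162 = 183 (0b10110111)
Final: R5 = 183

183


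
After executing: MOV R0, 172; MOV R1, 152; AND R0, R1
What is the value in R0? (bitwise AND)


Register state trace:
  MOV R0, 172  → R0 = 172 (0b10101100)
  MOV R1, 152  → R1 = 152 (0b10011000)
  AND R0, R1  → R0 = 172 AND 152 = 136 (0b10001000)
Final: R0 = 136

136


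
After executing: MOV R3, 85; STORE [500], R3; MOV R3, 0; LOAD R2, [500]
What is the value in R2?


Register and memory trace:
  MOV R3, 85  → R3 = 85
  STORE [500], R3  → mem[500] = 85
  MOV R3, 0  → R3 = 0
  LOAD R2, [500]  → R2 = mem[500] = 85
Final: R2 = 85

85


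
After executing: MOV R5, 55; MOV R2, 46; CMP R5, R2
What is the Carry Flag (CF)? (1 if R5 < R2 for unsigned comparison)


Register state trace:
  MOV R5, 55  → R5 = 55
  MOV R2, 46  → R2 = 46
  CMP R5, R2  → unsigned 55 - 46: no borrow
  55 >= 46, so CF = 0
CF = 0

0


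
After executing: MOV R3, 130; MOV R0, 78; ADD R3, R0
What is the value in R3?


Register state trace:
  MOV R3, 130  → R3 = 130
  MOV R0, 78  → R0 = 78
  ADD R3, R0  → R3 = 130 + 78 = 208
Final: R3 = 208

208


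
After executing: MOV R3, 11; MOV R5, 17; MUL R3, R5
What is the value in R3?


Register state trace:
  MOV R3, 11  → R3 = 11
  MOV R5, 17  → R5 = 17
  MUL R3, R5  → R3 = 11 * 17 = 187
Final: R3 = 187

187


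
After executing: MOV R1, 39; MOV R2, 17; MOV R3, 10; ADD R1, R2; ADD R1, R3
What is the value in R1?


Register state trace:
  MOV R1, 39  → R1 = 39
  MOV R2, 17  → R2 = 17
  MOV R3, 10  → R3 = 10
  ADD R1, R2  → R1 = 39 + 17 = 56
  ADD R1, R3  → R1 = 56 + 10 = 66
Final: R1 = 66

66


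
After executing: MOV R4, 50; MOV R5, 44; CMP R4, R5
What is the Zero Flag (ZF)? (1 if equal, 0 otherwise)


Register state trace:
  MOV R4, 50  → R4 = 50
  MOV R5, 44  → R5 = 44
  CMP R4, R5  → computes 50 - 44 = 6
  Result is nonzero, so values are not equal
ZF = 0

0


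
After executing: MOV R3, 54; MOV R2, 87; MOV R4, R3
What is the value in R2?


Register state trace:
  MOV R3, 54  → R3 = 54
  MOV R2, 87  → R2 = 87
  MOV R4, R3  → R4 = 54
Final: R2 = 87

87


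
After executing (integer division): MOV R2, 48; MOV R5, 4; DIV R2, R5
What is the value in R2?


Register state trace:
  MOV R2, 48  → R2 = 48
  MOV R5, 4  → R5 = 4
  DIV R2, R5  → R2 = 48 // 4 = 12
Final: R2 = 12

12


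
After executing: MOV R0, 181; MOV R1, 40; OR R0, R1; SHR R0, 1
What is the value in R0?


Register state trace:
  MOV R0, 181  → R0 = 181 (0b10110101)
  MOV R1, 40  → R1 = 40 (0b00101000)
  OR R0, R1  → R0 = 181 OR 40 = 189 (0b10111101)
  SHR R0, 1  → R0 = 189 >> 1 = 94
Final: R0 = 94

94


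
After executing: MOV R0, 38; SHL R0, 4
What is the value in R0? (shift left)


Register state trace:
  MOV R0, 38  → R0 = 38
  SHL R0, 4  → R0 = 38 << 4 = 38 * 2^4 = 608
Final: R0 = 608

608


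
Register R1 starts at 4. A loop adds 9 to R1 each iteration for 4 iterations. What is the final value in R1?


Starting value: R1 = 4
  Iter 1: R1 = 4 + 9 = 13
  Iter 2: R1 = 13 + 9 = 22
  Iter 3: R1 = 22 + 9 = 31
  Iter 4: R1 = 31 + 9 = 40
Final: R1 = 40

40


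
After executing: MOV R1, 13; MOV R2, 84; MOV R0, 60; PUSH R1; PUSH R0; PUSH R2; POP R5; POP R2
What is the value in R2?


Stack trace (top is rightmost):
  MOV R1, 13  → R1 = 13
  MOV R2, 84  → R2 = 84
  MOV R0, 60  → R0 = 60
  PUSH R1  → stack: [13]
  PUSH R0  → stack: [13, 60]
  PUSH R2  → stack: [13, 60, 84]
  POP R5  → R5 = 84, stack: [13, 60]
  POP R2  → R2 = 60, stack: [13]
Final: R2 = 60

60


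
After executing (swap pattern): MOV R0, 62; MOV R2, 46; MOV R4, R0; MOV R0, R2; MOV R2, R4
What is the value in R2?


Register state trace (swap pattern):
  MOV R0, 62  → R0 = 62
  MOV R2, 46  → R2 = 46
  MOV R4, R0  → R4 = 62  (save R0)
  MOV R0, R2  → R0 = 46  (R0 gets R2's value)
  MOV R2, R4  → R2 = 62  (R2 gets saved value)
Final: R2 = 62

62


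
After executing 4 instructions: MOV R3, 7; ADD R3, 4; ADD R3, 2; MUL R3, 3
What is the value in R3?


Register state trace:
  MOV R3, 7  → R3 = 7
  ADD R3, 4  → R3 = 7 + 4 = 11
  ADD R3, 2  → R3 = 11 + 2 = 13
  MUL R3, 3  → R3 = 13 * 3 = 39
Final: R3 = 39

39


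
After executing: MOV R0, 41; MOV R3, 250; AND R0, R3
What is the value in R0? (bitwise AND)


Register state trace:
  MOV R0, 41  → R0 = 41 (0b00101001)
  MOV R3, 250  → R3 = 250 (0b11111010)
  AND R0, R3  → R0 = 41 AND 250 = 40 (0b00101000)
Final: R0 = 40

40


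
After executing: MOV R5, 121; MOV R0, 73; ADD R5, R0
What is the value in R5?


Register state trace:
  MOV R5, 121  → R5 = 121
  MOV R0, 73  → R0 = 73
  ADD R5, R0  → R5 = 121 + 73 = 194
Final: R5 = 194

194


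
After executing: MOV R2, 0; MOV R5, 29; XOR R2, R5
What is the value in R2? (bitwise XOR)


Register state trace:
  MOV R2, 0  → R2 = 0 (0b00000000)
  MOV R5, 29  → R5 = 29 (0b00011101)
  XOR R2, R5  → R2 = 0 XOR 29 = 29 (0b00011101)
Final: R2 = 29

29


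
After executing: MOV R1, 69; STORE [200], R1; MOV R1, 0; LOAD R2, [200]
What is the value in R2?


Register and memory trace:
  MOV R1, 69  → R1 = 69
  STORE [200], R1  → mem[200] = 69
  MOV R1, 0  → R1 = 0
  LOAD R2, [200]  → R2 = mem[200] = 69
Final: R2 = 69

69


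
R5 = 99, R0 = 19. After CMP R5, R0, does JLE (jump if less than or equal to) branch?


Trace:
  R5 = 99, R0 = 19
  CMP R5, R0  → compares 99 vs 19
  JLE checks: is 99 less than or equal to 19?
  99 > 19, so condition is false
Branch taken: No

No


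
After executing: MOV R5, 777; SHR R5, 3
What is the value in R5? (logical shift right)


Register state trace:
  MOV R5, 777  → R5 = 777
  SHR R5, 3  → R5 = 777 >> 3 = 777 // 2^3 = 97
Final: R5 = 97

97


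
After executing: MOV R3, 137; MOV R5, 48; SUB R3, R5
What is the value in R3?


Register state trace:
  MOV R3, 137  → R3 = 137
  MOV R5, 48  → R5 = 48
  SUB R3, R5  → R3 = 137 - 48 = 89
Final: R3 = 89

89


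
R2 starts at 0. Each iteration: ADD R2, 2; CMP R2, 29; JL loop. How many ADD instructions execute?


Loop trace (R2 starts at 0, target 29, step 2):
  ADD #1: R2 = 0 + 2 = 2  → 2 < 29, loop
  ADD #2: R2 = 2 + 2 = 4  → 4 < 29, loop
  ADD #3: R2 = 4 + 2 = 6  → 6 < 29, loop
  ADD #4: R2 = 6 + 2 = 8  → 8 < 29, loop
  ADD #5: R2 = 8 + 2 = 10  → 10 < 29, loop
  ADD #6: R2 = 10 + 2 = 12  → 12 < 29, loop
  ADD #7: R2 = 12 + 2 = 14  → 14 < 29, loop
  ADD #8: R2 = 14 + 2 = 16  → 16 < 29, loop
  ADD #9: R2 = 16 + 2 = 18  → 18 < 29, loop
  ADD #10: R2 = 18 + 2 = 20  → 20 < 29, loop
  ADD #11: R2 = 20 + 2 = 22  → 22 < 29, loop
  ADD #12: R2 = 22 + 2 = 24  → 24 < 29, loop
  ADD #13: R2 = 24 + 2 = 26  → 26 < 29, loop
  ADD #14: R2 = 26 + 2 = 28  → 28 < 29, loop
  ADD #15: R2 = 28 + 2 = 30  → 30 >= 29, exit
Total ADD instructions: 15

15


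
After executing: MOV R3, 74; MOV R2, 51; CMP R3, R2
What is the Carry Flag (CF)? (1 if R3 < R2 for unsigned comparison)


Register state trace:
  MOV R3, 74  → R3 = 74
  MOV R2, 51  → R2 = 51
  CMP R3, R2  → unsigned 74 - 51: no borrow
  74 >= 51, so CF = 0
CF = 0

0


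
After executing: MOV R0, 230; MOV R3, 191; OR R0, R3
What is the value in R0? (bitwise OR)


Register state trace:
  MOV R0, 230  → R0 = 230 (0b11100110)
  MOV R3, 191  → R3 = 191 (0b10111111)
  OR R0, R3   → R0 = 230 OR 191 = 255 (0b11111111)
Final: R0 = 255

255


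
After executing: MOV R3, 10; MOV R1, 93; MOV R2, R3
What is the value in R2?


Register state trace:
  MOV R3, 10  → R3 = 10
  MOV R1, 93  → R1 = 93
  MOV R2, R3  → R2 = 10
Final: R2 = 10

10


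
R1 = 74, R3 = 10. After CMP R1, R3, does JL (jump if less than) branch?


Trace:
  R1 = 74, R3 = 10
  CMP R1, R3  → compares 74 vs 10
  JL checks: is 74 less than 10?
  74 > 10, so condition is false
Branch taken: No

No


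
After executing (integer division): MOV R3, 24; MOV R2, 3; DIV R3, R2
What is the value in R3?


Register state trace:
  MOV R3, 24  → R3 = 24
  MOV R2, 3  → R2 = 3
  DIV R3, R2  → R3 = 24 // 3 = 8
Final: R3 = 8

8


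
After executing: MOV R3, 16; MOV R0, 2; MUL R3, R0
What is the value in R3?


Register state trace:
  MOV R3, 16  → R3 = 16
  MOV R0, 2  → R0 = 2
  MUL R3, R0  → R3 = 16 * 2 = 32
Final: R3 = 32

32


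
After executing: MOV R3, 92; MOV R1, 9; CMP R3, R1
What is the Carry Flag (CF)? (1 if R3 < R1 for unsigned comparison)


Register state trace:
  MOV R3, 92  → R3 = 92
  MOV R1, 9  → R1 = 9
  CMP R3, R1  → unsigned 92 - 9: no borrow
  92 >= 9, so CF = 0
CF = 0

0


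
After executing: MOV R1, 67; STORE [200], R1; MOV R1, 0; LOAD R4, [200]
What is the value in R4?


Register and memory trace:
  MOV R1, 67  → R1 = 67
  STORE [200], R1  → mem[200] = 67
  MOV R1, 0  → R1 = 0
  LOAD R4, [200]  → R4 = mem[200] = 67
Final: R4 = 67

67


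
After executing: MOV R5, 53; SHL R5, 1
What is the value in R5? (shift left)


Register state trace:
  MOV R5, 53  → R5 = 53
  SHL R5, 1  → R5 = 53 << 1 = 53 * 2^1 = 106
Final: R5 = 106

106


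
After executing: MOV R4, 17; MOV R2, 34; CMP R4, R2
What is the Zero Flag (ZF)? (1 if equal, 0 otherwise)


Register state trace:
  MOV R4, 17  → R4 = 17
  MOV R2, 34  → R2 = 34
  CMP R4, R2  → computes 17 - 34 = -17
  Result is nonzero, so values are not equal
ZF = 0

0


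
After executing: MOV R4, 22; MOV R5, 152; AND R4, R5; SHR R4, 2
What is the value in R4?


Register state trace:
  MOV R4, 22  → R4 = 22 (0b00010110)
  MOV R5, 152  → R5 = 152 (0b10011000)
  AND R4, R5  → R4 = 22 AND 152 = 16 (0b00010000)
  SHR R4, 2  → R4 = 16 >> 2 = 4
Final: R4 = 4

4


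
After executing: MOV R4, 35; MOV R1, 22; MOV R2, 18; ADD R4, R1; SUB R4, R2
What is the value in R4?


Register state trace:
  MOV R4, 35  → R4 = 35
  MOV R1, 22  → R1 = 22
  MOV R2, 18  → R2 = 18
  ADD R4, R1  → R4 = 35 + 22 = 57
  SUB R4, R2  → R4 = 57 - 18 = 39
Final: R4 = 39

39


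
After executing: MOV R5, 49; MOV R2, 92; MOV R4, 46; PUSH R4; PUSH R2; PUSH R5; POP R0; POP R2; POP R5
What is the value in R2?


Stack trace (top is rightmost):
  MOV R5, 49  → R5 = 49
  MOV R2, 92  → R2 = 92
  MOV R4, 46  → R4 = 46
  PUSH R4  → stack: [46]
  PUSH R2  → stack: [46, 92]
  PUSH R5  → stack: [46, 92, 49]
  POP R0  → R0 = 49, stack: [46, 92]
  POP R2  → R2 = 92, stack: [46]
  POP R5  → R5 = 46, stack: []
Final: R2 = 92

92


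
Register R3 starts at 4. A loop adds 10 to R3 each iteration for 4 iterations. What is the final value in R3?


Starting value: R3 = 4
  Iter 1: R3 = 4 + 10 = 14
  Iter 2: R3 = 14 + 10 = 24
  Iter 3: R3 = 24 + 10 = 34
  Iter 4: R3 = 34 + 10 = 44
Final: R3 = 44

44


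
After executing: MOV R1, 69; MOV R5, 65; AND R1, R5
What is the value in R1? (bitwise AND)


Register state trace:
  MOV R1, 69  → R1 = 69 (0b01000101)
  MOV R5, 65  → R5 = 65 (0b01000001)
  AND R1, R5  → R1 = 69 AND 65 = 65 (0b01000001)
Final: R1 = 65

65


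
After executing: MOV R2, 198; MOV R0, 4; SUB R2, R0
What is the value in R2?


Register state trace:
  MOV R2, 198  → R2 = 198
  MOV R0, 4  → R0 = 4
  SUB R2, R0  → R2 = 198 - 4 = 194
Final: R2 = 194

194


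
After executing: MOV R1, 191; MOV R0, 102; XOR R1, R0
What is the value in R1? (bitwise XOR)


Register state trace:
  MOV R1, 191  → R1 = 191 (0b10111111)
  MOV R0, 102  → R0 = 102 (0b01100110)
  XOR R1, R0  → R1 = 191 XOR 102 = 217 (0b11011001)
Final: R1 = 217

217


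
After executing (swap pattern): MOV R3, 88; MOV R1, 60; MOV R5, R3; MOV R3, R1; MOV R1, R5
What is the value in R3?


Register state trace (swap pattern):
  MOV R3, 88  → R3 = 88
  MOV R1, 60  → R1 = 60
  MOV R5, R3  → R5 = 88  (save R3)
  MOV R3, R1  → R3 = 60  (R3 gets R1's value)
  MOV R1, R5  → R1 = 88  (R1 gets saved value)
Final: R3 = 60

60


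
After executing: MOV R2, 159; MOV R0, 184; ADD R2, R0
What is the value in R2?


Register state trace:
  MOV R2, 159  → R2 = 159
  MOV R0, 184  → R0 = 184
  ADD R2, R0  → R2 = 159 + 184 = 343
Final: R2 = 343

343


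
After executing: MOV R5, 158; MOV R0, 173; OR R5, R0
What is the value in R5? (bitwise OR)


Register state trace:
  MOV R5, 158  → R5 = 158 (0b10011110)
  MOV R0, 173  → R0 = 173 (0b10101101)
  OR R5, R0   → R5 = 158 OR 173 = 191 (0b10111111)
Final: R5 = 191

191


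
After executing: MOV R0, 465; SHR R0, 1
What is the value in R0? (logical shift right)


Register state trace:
  MOV R0, 465  → R0 = 465
  SHR R0, 1  → R0 = 465 >> 1 = 465 // 2^1 = 232
Final: R0 = 232

232


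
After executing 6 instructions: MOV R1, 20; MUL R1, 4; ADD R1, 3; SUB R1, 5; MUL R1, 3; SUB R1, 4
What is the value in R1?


Register state trace:
  MOV R1, 20  → R1 = 20
  MUL R1, 4  → R1 = 20 * 4 = 80
  ADD R1, 3  → R1 = 80 + 3 = 83
  SUB R1, 5  → R1 = 83 - 5 = 78
  MUL R1, 3  → R1 = 78 * 3 = 234
  SUB R1, 4  → R1 = 234 - 4 = 230
Final: R1 = 230

230


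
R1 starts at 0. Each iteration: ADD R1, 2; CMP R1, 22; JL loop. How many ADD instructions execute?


Loop trace (R1 starts at 0, target 22, step 2):
  ADD #1: R1 = 0 + 2 = 2  → 2 < 22, loop
  ADD #2: R1 = 2 + 2 = 4  → 4 < 22, loop
  ADD #3: R1 = 4 + 2 = 6  → 6 < 22, loop
  ADD #4: R1 = 6 + 2 = 8  → 8 < 22, loop
  ADD #5: R1 = 8 + 2 = 10  → 10 < 22, loop
  ADD #6: R1 = 10 + 2 = 12  → 12 < 22, loop
  ADD #7: R1 = 12 + 2 = 14  → 14 < 22, loop
  ADD #8: R1 = 14 + 2 = 16  → 16 < 22, loop
  ADD #9: R1 = 16 + 2 = 18  → 18 < 22, loop
  ADD #10: R1 = 18 + 2 = 20  → 20 < 22, loop
  ADD #11: R1 = 20 + 2 = 22  → 22 >= 22, exit
Total ADD instructions: 11

11


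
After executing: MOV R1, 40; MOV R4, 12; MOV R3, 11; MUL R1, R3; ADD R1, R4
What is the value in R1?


Register state trace:
  MOV R1, 40  → R1 = 40
  MOV R4, 12  → R4 = 12
  MOV R3, 11  → R3 = 11
  MUL R1, R3  → R1 = 40 * 11 = 440
  ADD R1, R4  → R1 = 440 + 12 = 452
Final: R1 = 452

452


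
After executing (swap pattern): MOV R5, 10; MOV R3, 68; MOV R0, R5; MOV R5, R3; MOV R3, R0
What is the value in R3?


Register state trace (swap pattern):
  MOV R5, 10  → R5 = 10
  MOV R3, 68  → R3 = 68
  MOV R0, R5  → R0 = 10  (save R5)
  MOV R5, R3  → R5 = 68  (R5 gets R3's value)
  MOV R3, R0  → R3 = 10  (R3 gets saved value)
Final: R3 = 10

10


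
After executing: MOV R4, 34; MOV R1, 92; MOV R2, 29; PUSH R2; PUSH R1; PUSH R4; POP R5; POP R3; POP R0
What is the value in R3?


Stack trace (top is rightmost):
  MOV R4, 34  → R4 = 34
  MOV R1, 92  → R1 = 92
  MOV R2, 29  → R2 = 29
  PUSH R2  → stack: [29]
  PUSH R1  → stack: [29, 92]
  PUSH R4  → stack: [29, 92, 34]
  POP R5  → R5 = 34, stack: [29, 92]
  POP R3  → R3 = 92, stack: [29]
  POP R0  → R0 = 29, stack: []
Final: R3 = 92

92


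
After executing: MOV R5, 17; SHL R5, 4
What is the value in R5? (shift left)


Register state trace:
  MOV R5, 17  → R5 = 17
  SHL R5, 4  → R5 = 17 << 4 = 17 * 2^4 = 272
Final: R5 = 272

272


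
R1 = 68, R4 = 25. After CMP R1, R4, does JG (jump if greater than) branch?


Trace:
  R1 = 68, R4 = 25
  CMP R1, R4  → compares 68 vs 25
  JG checks: is 68 greater than 25?
  68 > 25, so condition is true
Branch taken: Yes

Yes


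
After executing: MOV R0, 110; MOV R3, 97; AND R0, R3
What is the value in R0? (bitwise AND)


Register state trace:
  MOV R0, 110  → R0 = 110 (0b01101110)
  MOV R3, 97  → R3 = 97 (0b01100001)
  AND R0, R3  → R0 = 110 AND 97 = 96 (0b01100000)
Final: R0 = 96

96


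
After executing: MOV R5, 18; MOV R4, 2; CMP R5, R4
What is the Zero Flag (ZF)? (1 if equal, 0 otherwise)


Register state trace:
  MOV R5, 18  → R5 = 18
  MOV R4, 2  → R4 = 2
  CMP R5, R4  → computes 18 - 2 = 16
  Result is nonzero, so values are not equal
ZF = 0

0


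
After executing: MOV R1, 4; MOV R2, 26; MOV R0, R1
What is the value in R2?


Register state trace:
  MOV R1, 4  → R1 = 4
  MOV R2, 26  → R2 = 26
  MOV R0, R1  → R0 = 4
Final: R2 = 26

26


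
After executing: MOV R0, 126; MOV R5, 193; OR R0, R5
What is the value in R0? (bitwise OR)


Register state trace:
  MOV R0, 126  → R0 = 126 (0b01111110)
  MOV R5, 193  → R5 = 193 (0b11000001)
  OR R0, R5   → R0 = 126 OR 193 = 255 (0b11111111)
Final: R0 = 255

255


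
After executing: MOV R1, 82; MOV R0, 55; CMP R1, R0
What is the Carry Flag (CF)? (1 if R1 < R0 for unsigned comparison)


Register state trace:
  MOV R1, 82  → R1 = 82
  MOV R0, 55  → R0 = 55
  CMP R1, R0  → unsigned 82 - 55: no borrow
  82 >= 55, so CF = 0
CF = 0

0


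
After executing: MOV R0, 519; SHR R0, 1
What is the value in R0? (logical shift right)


Register state trace:
  MOV R0, 519  → R0 = 519
  SHR R0, 1  → R0 = 519 >> 1 = 519 // 2^1 = 259
Final: R0 = 259

259


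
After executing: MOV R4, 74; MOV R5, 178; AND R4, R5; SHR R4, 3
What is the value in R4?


Register state trace:
  MOV R4, 74  → R4 = 74 (0b01001010)
  MOV R5, 178  → R5 = 178 (0b10110010)
  AND R4, R5  → R4 = 74 AND 178 = 2 (0b00000010)
  SHR R4, 3  → R4 = 2 >> 3 = 0
Final: R4 = 0

0


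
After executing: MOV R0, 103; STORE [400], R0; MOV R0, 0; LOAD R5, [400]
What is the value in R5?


Register and memory trace:
  MOV R0, 103  → R0 = 103
  STORE [400], R0  → mem[400] = 103
  MOV R0, 0  → R0 = 0
  LOAD R5, [400]  → R5 = mem[400] = 103
Final: R5 = 103

103


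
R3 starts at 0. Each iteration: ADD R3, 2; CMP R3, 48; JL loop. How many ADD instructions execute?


Loop trace (R3 starts at 0, target 48, step 2):
  ADD #1: R3 = 0 + 2 = 2  → 2 < 48, loop
  ADD #2: R3 = 2 + 2 = 4  → 4 < 48, loop
  ADD #3: R3 = 4 + 2 = 6  → 6 < 48, loop
  ADD #4: R3 = 6 + 2 = 8  → 8 < 48, loop
  ADD #5: R3 = 8 + 2 = 10  → 10 < 48, loop
  ADD #6: R3 = 10 + 2 = 12  → 12 < 48, loop
  ADD #7: R3 = 12 + 2 = 14  → 14 < 48, loop
  ADD #8: R3 = 14 + 2 = 16  → 16 < 48, loop
  ADD #9: R3 = 16 + 2 = 18  → 18 < 48, loop
  ADD #10: R3 = 18 + 2 = 20  → 20 < 48, loop
  ADD #11: R3 = 20 + 2 = 22  → 22 < 48, loop
  ADD #12: R3 = 22 + 2 = 24  → 24 < 48, loop
  ADD #13: R3 = 24 + 2 = 26  → 26 < 48, loop
  ADD #14: R3 = 26 + 2 = 28  → 28 < 48, loop
  ADD #15: R3 = 28 + 2 = 30  → 30 < 48, loop
  ADD #16: R3 = 30 + 2 = 32  → 32 < 48, loop
  ADD #17: R3 = 32 + 2 = 34  → 34 < 48, loop
  ADD #18: R3 = 34 + 2 = 36  → 36 < 48, loop
  ADD #19: R3 = 36 + 2 = 38  → 38 < 48, loop
  ADD #20: R3 = 38 + 2 = 40  → 40 < 48, loop
  ADD #21: R3 = 40 + 2 = 42  → 42 < 48, loop
  ADD #22: R3 = 42 + 2 = 44  → 44 < 48, loop
  ADD #23: R3 = 44 + 2 = 46  → 46 < 48, loop
  ADD #24: R3 = 46 + 2 = 48  → 48 >= 48, exit
Total ADD instructions: 24

24


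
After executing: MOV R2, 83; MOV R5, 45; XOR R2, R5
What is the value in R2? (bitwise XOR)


Register state trace:
  MOV R2, 83  → R2 = 83 (0b01010011)
  MOV R5, 45  → R5 = 45 (0b00101101)
  XOR R2, R5  → R2 = 83 XOR 45 = 126 (0b01111110)
Final: R2 = 126

126


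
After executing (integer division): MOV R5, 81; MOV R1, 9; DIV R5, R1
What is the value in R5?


Register state trace:
  MOV R5, 81  → R5 = 81
  MOV R1, 9  → R1 = 9
  DIV R5, R1  → R5 = 81 // 9 = 9
Final: R5 = 9

9


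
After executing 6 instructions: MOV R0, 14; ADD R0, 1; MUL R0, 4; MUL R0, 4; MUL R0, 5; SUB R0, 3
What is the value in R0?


Register state trace:
  MOV R0, 14  → R0 = 14
  ADD R0, 1  → R0 = 14 + 1 = 15
  MUL R0, 4  → R0 = 15 * 4 = 60
  MUL R0, 4  → R0 = 60 * 4 = 240
  MUL R0, 5  → R0 = 240 * 5 = 1200
  SUB R0, 3  → R0 = 1200 - 3 = 1197
Final: R0 = 1197

1197


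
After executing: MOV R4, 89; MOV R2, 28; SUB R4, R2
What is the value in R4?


Register state trace:
  MOV R4, 89  → R4 = 89
  MOV R2, 28  → R2 = 28
  SUB R4, R2  → R4 = 89 - 28 = 61
Final: R4 = 61

61


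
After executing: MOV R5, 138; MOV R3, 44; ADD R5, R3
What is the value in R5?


Register state trace:
  MOV R5, 138  → R5 = 138
  MOV R3, 44  → R3 = 44
  ADD R5, R3  → R5 = 138 + 44 = 182
Final: R5 = 182

182


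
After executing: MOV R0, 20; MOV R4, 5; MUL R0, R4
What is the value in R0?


Register state trace:
  MOV R0, 20  → R0 = 20
  MOV R4, 5  → R4 = 5
  MUL R0, R4  → R0 = 20 * 5 = 100
Final: R0 = 100

100


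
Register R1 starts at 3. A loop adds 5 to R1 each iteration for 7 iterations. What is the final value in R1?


Starting value: R1 = 3
  Iter 1: R1 = 3 + 5 = 8
  Iter 2: R1 = 8 + 5 = 13
  Iter 3: R1 = 13 + 5 = 18
  Iter 4: R1 = 18 + 5 = 23
  Iter 5: R1 = 23 + 5 = 28
  Iter 6: R1 = 28 + 5 = 33
  Iter 7: R1 = 33 + 5 = 38
Final: R1 = 38

38


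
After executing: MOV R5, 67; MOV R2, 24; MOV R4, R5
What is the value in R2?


Register state trace:
  MOV R5, 67  → R5 = 67
  MOV R2, 24  → R2 = 24
  MOV R4, R5  → R4 = 67
Final: R2 = 24

24


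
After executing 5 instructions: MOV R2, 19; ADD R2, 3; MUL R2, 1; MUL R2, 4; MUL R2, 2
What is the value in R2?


Register state trace:
  MOV R2, 19  → R2 = 19
  ADD R2, 3  → R2 = 19 + 3 = 22
  MUL R2, 1  → R2 = 22 * 1 = 22
  MUL R2, 4  → R2 = 22 * 4 = 88
  MUL R2, 2  → R2 = 88 * 2 = 176
Final: R2 = 176

176


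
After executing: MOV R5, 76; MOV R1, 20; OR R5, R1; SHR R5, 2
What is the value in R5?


Register state trace:
  MOV R5, 76  → R5 = 76 (0b01001100)
  MOV R1, 20  → R1 = 20 (0b00010100)
  OR R5, R1  → R5 = 76 OR 20 = 92 (0b01011100)
  SHR R5, 2  → R5 = 92 >> 2 = 23
Final: R5 = 23

23


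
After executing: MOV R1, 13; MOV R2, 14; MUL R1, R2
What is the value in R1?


Register state trace:
  MOV R1, 13  → R1 = 13
  MOV R2, 14  → R2 = 14
  MUL R1, R2  → R1 = 13 * 14 = 182
Final: R1 = 182

182


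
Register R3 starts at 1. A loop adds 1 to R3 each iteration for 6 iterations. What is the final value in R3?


Starting value: R3 = 1
  Iter 1: R3 = 1 + 1 = 2
  Iter 2: R3 = 2 + 1 = 3
  Iter 3: R3 = 3 + 1 = 4
  Iter 4: R3 = 4 + 1 = 5
  Iter 5: R3 = 5 + 1 = 6
  Iter 6: R3 = 6 + 1 = 7
Final: R3 = 7

7


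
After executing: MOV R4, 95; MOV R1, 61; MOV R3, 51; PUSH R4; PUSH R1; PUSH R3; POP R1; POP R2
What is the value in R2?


Stack trace (top is rightmost):
  MOV R4, 95  → R4 = 95
  MOV R1, 61  → R1 = 61
  MOV R3, 51  → R3 = 51
  PUSH R4  → stack: [95]
  PUSH R1  → stack: [95, 61]
  PUSH R3  → stack: [95, 61, 51]
  POP R1  → R1 = 51, stack: [95, 61]
  POP R2  → R2 = 61, stack: [95]
Final: R2 = 61

61


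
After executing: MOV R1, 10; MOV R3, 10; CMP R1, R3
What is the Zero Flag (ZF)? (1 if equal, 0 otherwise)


Register state trace:
  MOV R1, 10  → R1 = 10
  MOV R3, 10  → R3 = 10
  CMP R1, R3  → computes 10 - 10 = 0
  Result is zero, so values are equal
ZF = 1

1


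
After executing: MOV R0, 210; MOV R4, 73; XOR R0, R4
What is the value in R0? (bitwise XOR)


Register state trace:
  MOV R0, 210  → R0 = 210 (0b11010010)
  MOV R4, 73  → R4 = 73 (0b01001001)
  XOR R0, R4  → R0 = 210 XOR 73 = 155 (0b10011011)
Final: R0 = 155

155


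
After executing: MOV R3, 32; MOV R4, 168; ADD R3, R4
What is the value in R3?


Register state trace:
  MOV R3, 32  → R3 = 32
  MOV R4, 168  → R4 = 168
  ADD R3, R4  → R3 = 32 + 168 = 200
Final: R3 = 200

200


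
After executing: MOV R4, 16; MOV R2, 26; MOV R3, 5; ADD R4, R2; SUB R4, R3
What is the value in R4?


Register state trace:
  MOV R4, 16  → R4 = 16
  MOV R2, 26  → R2 = 26
  MOV R3, 5  → R3 = 5
  ADD R4, R2  → R4 = 16 + 26 = 42
  SUB R4, R3  → R4 = 42 - 5 = 37
Final: R4 = 37

37


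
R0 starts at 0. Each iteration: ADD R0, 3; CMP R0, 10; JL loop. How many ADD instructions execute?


Loop trace (R0 starts at 0, target 10, step 3):
  ADD #1: R0 = 0 + 3 = 3  → 3 < 10, loop
  ADD #2: R0 = 3 + 3 = 6  → 6 < 10, loop
  ADD #3: R0 = 6 + 3 = 9  → 9 < 10, loop
  ADD #4: R0 = 9 + 3 = 12  → 12 >= 10, exit
Total ADD instructions: 4

4


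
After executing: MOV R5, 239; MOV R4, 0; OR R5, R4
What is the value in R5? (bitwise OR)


Register state trace:
  MOV R5, 239  → R5 = 239 (0b11101111)
  MOV R4, 0  → R4 = 0 (0b00000000)
  OR R5, R4   → R5 = 239 OR 0 = 239 (0b11101111)
Final: R5 = 239

239


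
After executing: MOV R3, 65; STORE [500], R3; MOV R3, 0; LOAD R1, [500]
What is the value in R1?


Register and memory trace:
  MOV R3, 65  → R3 = 65
  STORE [500], R3  → mem[500] = 65
  MOV R3, 0  → R3 = 0
  LOAD R1, [500]  → R1 = mem[500] = 65
Final: R1 = 65

65


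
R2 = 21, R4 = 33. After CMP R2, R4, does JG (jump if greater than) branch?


Trace:
  R2 = 21, R4 = 33
  CMP R2, R4  → compares 21 vs 33
  JG checks: is 21 greater than 33?
  21 < 33, so condition is false
Branch taken: No

No


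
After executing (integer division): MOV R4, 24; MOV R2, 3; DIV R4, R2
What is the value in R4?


Register state trace:
  MOV R4, 24  → R4 = 24
  MOV R2, 3  → R2 = 3
  DIV R4, R2  → R4 = 24 // 3 = 8
Final: R4 = 8

8


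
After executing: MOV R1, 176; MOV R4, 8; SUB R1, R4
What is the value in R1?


Register state trace:
  MOV R1, 176  → R1 = 176
  MOV R4, 8  → R4 = 8
  SUB R1, R4  → R1 = 176 - 8 = 168
Final: R1 = 168

168


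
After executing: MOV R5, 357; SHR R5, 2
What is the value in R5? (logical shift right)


Register state trace:
  MOV R5, 357  → R5 = 357
  SHR R5, 2  → R5 = 357 >> 2 = 357 // 2^2 = 89
Final: R5 = 89

89


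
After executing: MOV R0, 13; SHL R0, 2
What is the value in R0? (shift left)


Register state trace:
  MOV R0, 13  → R0 = 13
  SHL R0, 2  → R0 = 13 << 2 = 13 * 2^2 = 52
Final: R0 = 52

52


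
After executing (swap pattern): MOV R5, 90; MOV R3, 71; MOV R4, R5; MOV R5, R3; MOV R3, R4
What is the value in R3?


Register state trace (swap pattern):
  MOV R5, 90  → R5 = 90
  MOV R3, 71  → R3 = 71
  MOV R4, R5  → R4 = 90  (save R5)
  MOV R5, R3  → R5 = 71  (R5 gets R3's value)
  MOV R3, R4  → R3 = 90  (R3 gets saved value)
Final: R3 = 90

90


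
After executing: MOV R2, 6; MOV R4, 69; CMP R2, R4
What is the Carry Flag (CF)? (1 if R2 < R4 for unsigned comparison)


Register state trace:
  MOV R2, 6  → R2 = 6
  MOV R4, 69  → R4 = 69
  CMP R2, R4  → unsigned 6 - 69: borrow occurs
  6 < 69, so CF = 1
CF = 1

1


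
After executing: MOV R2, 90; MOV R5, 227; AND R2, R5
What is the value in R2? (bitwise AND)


Register state trace:
  MOV R2, 90  → R2 = 90 (0b01011010)
  MOV R5, 227  → R5 = 227 (0b11100011)
  AND R2, R5  → R2 = 90 AND 227 = 66 (0b01000010)
Final: R2 = 66

66


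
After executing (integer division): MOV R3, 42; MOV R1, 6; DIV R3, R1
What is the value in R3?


Register state trace:
  MOV R3, 42  → R3 = 42
  MOV R1, 6  → R1 = 6
  DIV R3, R1  → R3 = 42 // 6 = 7
Final: R3 = 7

7


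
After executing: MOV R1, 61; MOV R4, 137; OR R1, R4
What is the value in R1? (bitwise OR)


Register state trace:
  MOV R1, 61  → R1 = 61 (0b00111101)
  MOV R4, 137  → R4 = 137 (0b10001001)
  OR R1, R4   → R1 = 61 OR 137 = 189 (0b10111101)
Final: R1 = 189

189


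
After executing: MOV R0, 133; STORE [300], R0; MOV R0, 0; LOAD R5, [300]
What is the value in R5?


Register and memory trace:
  MOV R0, 133  → R0 = 133
  STORE [300], R0  → mem[300] = 133
  MOV R0, 0  → R0 = 0
  LOAD R5, [300]  → R5 = mem[300] = 133
Final: R5 = 133

133


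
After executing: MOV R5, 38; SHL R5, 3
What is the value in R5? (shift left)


Register state trace:
  MOV R5, 38  → R5 = 38
  SHL R5, 3  → R5 = 38 << 3 = 38 * 2^3 = 304
Final: R5 = 304

304


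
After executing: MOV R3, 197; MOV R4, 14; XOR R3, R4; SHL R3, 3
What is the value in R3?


Register state trace:
  MOV R3, 197  → R3 = 197 (0b11000101)
  MOV R4, 14  → R4 = 14 (0b00001110)
  XOR R3, R4  → R3 = 197 XOR 14 = 203 (0b11001011)
  SHL R3, 3  → R3 = 203 << 3 = 1624
Final: R3 = 1624

1624


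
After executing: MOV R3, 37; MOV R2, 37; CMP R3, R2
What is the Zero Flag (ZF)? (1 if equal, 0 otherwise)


Register state trace:
  MOV R3, 37  → R3 = 37
  MOV R2, 37  → R2 = 37
  CMP R3, R2  → computes 37 - 37 = 0
  Result is zero, so values are equal
ZF = 1

1


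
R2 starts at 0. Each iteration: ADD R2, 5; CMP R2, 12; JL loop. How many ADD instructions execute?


Loop trace (R2 starts at 0, target 12, step 5):
  ADD #1: R2 = 0 + 5 = 5  → 5 < 12, loop
  ADD #2: R2 = 5 + 5 = 10  → 10 < 12, loop
  ADD #3: R2 = 10 + 5 = 15  → 15 >= 12, exit
Total ADD instructions: 3

3


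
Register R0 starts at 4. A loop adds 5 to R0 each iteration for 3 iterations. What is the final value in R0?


Starting value: R0 = 4
  Iter 1: R0 = 4 + 5 = 9
  Iter 2: R0 = 9 + 5 = 14
  Iter 3: R0 = 14 + 5 = 19
Final: R0 = 19

19


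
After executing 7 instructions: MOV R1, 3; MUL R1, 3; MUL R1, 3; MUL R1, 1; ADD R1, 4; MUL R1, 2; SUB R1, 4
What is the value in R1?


Register state trace:
  MOV R1, 3  → R1 = 3
  MUL R1, 3  → R1 = 3 * 3 = 9
  MUL R1, 3  → R1 = 9 * 3 = 27
  MUL R1, 1  → R1 = 27 * 1 = 27
  ADD R1, 4  → R1 = 27 + 4 = 31
  MUL R1, 2  → R1 = 31 * 2 = 62
  SUB R1, 4  → R1 = 62 - 4 = 58
Final: R1 = 58

58


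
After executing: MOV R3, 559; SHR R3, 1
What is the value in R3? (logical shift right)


Register state trace:
  MOV R3, 559  → R3 = 559
  SHR R3, 1  → R3 = 559 >> 1 = 559 // 2^1 = 279
Final: R3 = 279

279


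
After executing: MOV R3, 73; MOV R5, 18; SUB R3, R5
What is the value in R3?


Register state trace:
  MOV R3, 73  → R3 = 73
  MOV R5, 18  → R5 = 18
  SUB R3, R5  → R3 = 73 - 18 = 55
Final: R3 = 55

55


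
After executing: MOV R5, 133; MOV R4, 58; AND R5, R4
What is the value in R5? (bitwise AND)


Register state trace:
  MOV R5, 133  → R5 = 133 (0b10000101)
  MOV R4, 58  → R4 = 58 (0b00111010)
  AND R5, R4  → R5 = 133 AND 58 = 0 (0b00000000)
Final: R5 = 0

0


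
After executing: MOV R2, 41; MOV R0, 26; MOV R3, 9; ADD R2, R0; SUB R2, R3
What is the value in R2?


Register state trace:
  MOV R2, 41  → R2 = 41
  MOV R0, 26  → R0 = 26
  MOV R3, 9  → R3 = 9
  ADD R2, R0  → R2 = 41 + 26 = 67
  SUB R2, R3  → R2 = 67 - 9 = 58
Final: R2 = 58

58


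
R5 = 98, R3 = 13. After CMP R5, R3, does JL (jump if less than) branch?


Trace:
  R5 = 98, R3 = 13
  CMP R5, R3  → compares 98 vs 13
  JL checks: is 98 less than 13?
  98 > 13, so condition is false
Branch taken: No

No


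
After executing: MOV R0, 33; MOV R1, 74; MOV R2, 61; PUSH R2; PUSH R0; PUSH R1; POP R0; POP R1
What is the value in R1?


Stack trace (top is rightmost):
  MOV R0, 33  → R0 = 33
  MOV R1, 74  → R1 = 74
  MOV R2, 61  → R2 = 61
  PUSH R2  → stack: [61]
  PUSH R0  → stack: [61, 33]
  PUSH R1  → stack: [61, 33, 74]
  POP R0  → R0 = 74, stack: [61, 33]
  POP R1  → R1 = 33, stack: [61]
Final: R1 = 33

33


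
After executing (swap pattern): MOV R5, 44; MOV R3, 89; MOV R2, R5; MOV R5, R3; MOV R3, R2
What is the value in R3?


Register state trace (swap pattern):
  MOV R5, 44  → R5 = 44
  MOV R3, 89  → R3 = 89
  MOV R2, R5  → R2 = 44  (save R5)
  MOV R5, R3  → R5 = 89  (R5 gets R3's value)
  MOV R3, R2  → R3 = 44  (R3 gets saved value)
Final: R3 = 44

44


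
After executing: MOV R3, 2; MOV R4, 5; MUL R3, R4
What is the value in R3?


Register state trace:
  MOV R3, 2  → R3 = 2
  MOV R4, 5  → R4 = 5
  MUL R3, R4  → R3 = 2 * 5 = 10
Final: R3 = 10

10


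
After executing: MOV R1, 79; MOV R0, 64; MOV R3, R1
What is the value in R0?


Register state trace:
  MOV R1, 79  → R1 = 79
  MOV R0, 64  → R0 = 64
  MOV R3, R1  → R3 = 79
Final: R0 = 64

64


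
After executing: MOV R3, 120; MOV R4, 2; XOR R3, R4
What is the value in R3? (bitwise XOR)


Register state trace:
  MOV R3, 120  → R3 = 120 (0b01111000)
  MOV R4, 2  → R4 = 2 (0b00000010)
  XOR R3, R4  → R3 = 120 XOR 2 = 122 (0b01111010)
Final: R3 = 122

122


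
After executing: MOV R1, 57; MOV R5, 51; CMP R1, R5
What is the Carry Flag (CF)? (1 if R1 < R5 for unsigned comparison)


Register state trace:
  MOV R1, 57  → R1 = 57
  MOV R5, 51  → R5 = 51
  CMP R1, R5  → unsigned 57 - 51: no borrow
  57 >= 51, so CF = 0
CF = 0

0


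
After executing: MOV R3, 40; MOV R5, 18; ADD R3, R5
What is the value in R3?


Register state trace:
  MOV R3, 40  → R3 = 40
  MOV R5, 18  → R5 = 18
  ADD R3, R5  → R3 = 40 + 18 = 58
Final: R3 = 58

58


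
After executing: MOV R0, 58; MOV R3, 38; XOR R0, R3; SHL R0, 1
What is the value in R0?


Register state trace:
  MOV R0, 58  → R0 = 58 (0b00111010)
  MOV R3, 38  → R3 = 38 (0b00100110)
  XOR R0, R3  → R0 = 58 XOR 38 = 28 (0b00011100)
  SHL R0, 1  → R0 = 28 << 1 = 56
Final: R0 = 56

56


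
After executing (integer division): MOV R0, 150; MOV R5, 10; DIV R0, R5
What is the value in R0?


Register state trace:
  MOV R0, 150  → R0 = 150
  MOV R5, 10  → R5 = 10
  DIV R0, R5  → R0 = 150 // 10 = 15
Final: R0 = 15

15


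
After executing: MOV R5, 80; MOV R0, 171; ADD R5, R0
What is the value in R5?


Register state trace:
  MOV R5, 80  → R5 = 80
  MOV R0, 171  → R0 = 171
  ADD R5, R0  → R5 = 80 + 171 = 251
Final: R5 = 251

251


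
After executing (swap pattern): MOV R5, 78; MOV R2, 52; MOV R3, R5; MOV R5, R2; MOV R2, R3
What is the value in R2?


Register state trace (swap pattern):
  MOV R5, 78  → R5 = 78
  MOV R2, 52  → R2 = 52
  MOV R3, R5  → R3 = 78  (save R5)
  MOV R5, R2  → R5 = 52  (R5 gets R2's value)
  MOV R2, R3  → R2 = 78  (R2 gets saved value)
Final: R2 = 78

78


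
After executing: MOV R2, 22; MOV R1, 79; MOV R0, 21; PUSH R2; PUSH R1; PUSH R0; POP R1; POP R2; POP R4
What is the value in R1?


Stack trace (top is rightmost):
  MOV R2, 22  → R2 = 22
  MOV R1, 79  → R1 = 79
  MOV R0, 21  → R0 = 21
  PUSH R2  → stack: [22]
  PUSH R1  → stack: [22, 79]
  PUSH R0  → stack: [22, 79, 21]
  POP R1  → R1 = 21, stack: [22, 79]
  POP R2  → R2 = 79, stack: [22]
  POP R4  → R4 = 22, stack: []
Final: R1 = 21

21


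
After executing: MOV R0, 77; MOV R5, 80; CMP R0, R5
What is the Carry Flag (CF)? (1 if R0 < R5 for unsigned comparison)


Register state trace:
  MOV R0, 77  → R0 = 77
  MOV R5, 80  → R5 = 80
  CMP R0, R5  → unsigned 77 - 80: borrow occurs
  77 < 80, so CF = 1
CF = 1

1


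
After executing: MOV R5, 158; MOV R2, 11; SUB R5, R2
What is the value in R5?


Register state trace:
  MOV R5, 158  → R5 = 158
  MOV R2, 11  → R2 = 11
  SUB R5, R2  → R5 = 158 - 11 = 147
Final: R5 = 147

147


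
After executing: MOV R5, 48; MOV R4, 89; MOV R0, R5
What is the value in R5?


Register state trace:
  MOV R5, 48  → R5 = 48
  MOV R4, 89  → R4 = 89
  MOV R0, R5  → R0 = 48
Final: R5 = 48

48


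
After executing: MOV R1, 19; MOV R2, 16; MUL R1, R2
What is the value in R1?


Register state trace:
  MOV R1, 19  → R1 = 19
  MOV R2, 16  → R2 = 16
  MUL R1, R2  → R1 = 19 * 16 = 304
Final: R1 = 304

304


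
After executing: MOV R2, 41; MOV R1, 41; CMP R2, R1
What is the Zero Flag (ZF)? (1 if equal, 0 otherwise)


Register state trace:
  MOV R2, 41  → R2 = 41
  MOV R1, 41  → R1 = 41
  CMP R2, R1  → computes 41 - 41 = 0
  Result is zero, so values are equal
ZF = 1

1


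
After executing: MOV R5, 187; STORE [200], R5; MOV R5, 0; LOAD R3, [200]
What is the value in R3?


Register and memory trace:
  MOV R5, 187  → R5 = 187
  STORE [200], R5  → mem[200] = 187
  MOV R5, 0  → R5 = 0
  LOAD R3, [200]  → R3 = mem[200] = 187
Final: R3 = 187

187


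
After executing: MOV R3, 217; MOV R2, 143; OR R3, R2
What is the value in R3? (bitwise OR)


Register state trace:
  MOV R3, 217  → R3 = 217 (0b11011001)
  MOV R2, 143  → R2 = 143 (0b10001111)
  OR R3, R2   → R3 = 217 OR 143 = 223 (0b11011111)
Final: R3 = 223

223


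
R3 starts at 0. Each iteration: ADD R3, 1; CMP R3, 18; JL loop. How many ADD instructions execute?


Loop trace (R3 starts at 0, target 18, step 1):
  ADD #1: R3 = 0 + 1 = 1  → 1 < 18, loop
  ADD #2: R3 = 1 + 1 = 2  → 2 < 18, loop
  ADD #3: R3 = 2 + 1 = 3  → 3 < 18, loop
  ADD #4: R3 = 3 + 1 = 4  → 4 < 18, loop
  ADD #5: R3 = 4 + 1 = 5  → 5 < 18, loop
  ADD #6: R3 = 5 + 1 = 6  → 6 < 18, loop
  ADD #7: R3 = 6 + 1 = 7  → 7 < 18, loop
  ADD #8: R3 = 7 + 1 = 8  → 8 < 18, loop
  ADD #9: R3 = 8 + 1 = 9  → 9 < 18, loop
  ADD #10: R3 = 9 + 1 = 10  → 10 < 18, loop
  ADD #11: R3 = 10 + 1 = 11  → 11 < 18, loop
  ADD #12: R3 = 11 + 1 = 12  → 12 < 18, loop
  ADD #13: R3 = 12 + 1 = 13  → 13 < 18, loop
  ADD #14: R3 = 13 + 1 = 14  → 14 < 18, loop
  ADD #15: R3 = 14 + 1 = 15  → 15 < 18, loop
  ADD #16: R3 = 15 + 1 = 16  → 16 < 18, loop
  ADD #17: R3 = 16 + 1 = 17  → 17 < 18, loop
  ADD #18: R3 = 17 + 1 = 18  → 18 >= 18, exit
Total ADD instructions: 18

18


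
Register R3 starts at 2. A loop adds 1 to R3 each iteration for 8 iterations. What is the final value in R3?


Starting value: R3 = 2
  Iter 1: R3 = 2 + 1 = 3
  Iter 2: R3 = 3 + 1 = 4
  Iter 3: R3 = 4 + 1 = 5
  Iter 4: R3 = 5 + 1 = 6
  Iter 5: R3 = 6 + 1 = 7
  Iter 6: R3 = 7 + 1 = 8
  Iter 7: R3 = 8 + 1 = 9
  Iter 8: R3 = 9 + 1 = 10
Final: R3 = 10

10


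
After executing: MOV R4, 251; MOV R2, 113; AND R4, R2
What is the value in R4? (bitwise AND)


Register state trace:
  MOV R4, 251  → R4 = 251 (0b11111011)
  MOV R2, 113  → R2 = 113 (0b01110001)
  AND R4, R2  → R4 = 251 AND 113 = 113 (0b01110001)
Final: R4 = 113

113


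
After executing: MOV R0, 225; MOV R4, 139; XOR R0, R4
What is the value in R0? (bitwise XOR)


Register state trace:
  MOV R0, 225  → R0 = 225 (0b11100001)
  MOV R4, 139  → R4 = 139 (0b10001011)
  XOR R0, R4  → R0 = 225 XOR 139 = 106 (0b01101010)
Final: R0 = 106

106


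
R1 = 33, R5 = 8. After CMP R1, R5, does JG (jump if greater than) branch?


Trace:
  R1 = 33, R5 = 8
  CMP R1, R5  → compares 33 vs 8
  JG checks: is 33 greater than 8?
  33 > 8, so condition is true
Branch taken: Yes

Yes


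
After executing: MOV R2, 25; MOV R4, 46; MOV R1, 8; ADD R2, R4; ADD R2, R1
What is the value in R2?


Register state trace:
  MOV R2, 25  → R2 = 25
  MOV R4, 46  → R4 = 46
  MOV R1, 8  → R1 = 8
  ADD R2, R4  → R2 = 25 + 46 = 71
  ADD R2, R1  → R2 = 71 + 8 = 79
Final: R2 = 79

79


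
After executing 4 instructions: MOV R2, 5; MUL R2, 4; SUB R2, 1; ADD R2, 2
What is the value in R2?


Register state trace:
  MOV R2, 5  → R2 = 5
  MUL R2, 4  → R2 = 5 * 4 = 20
  SUB R2, 1  → R2 = 20 - 1 = 19
  ADD R2, 2  → R2 = 19 + 2 = 21
Final: R2 = 21

21


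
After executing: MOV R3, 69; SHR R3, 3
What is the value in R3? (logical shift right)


Register state trace:
  MOV R3, 69  → R3 = 69
  SHR R3, 3  → R3 = 69 >> 3 = 69 // 2^3 = 8
Final: R3 = 8

8


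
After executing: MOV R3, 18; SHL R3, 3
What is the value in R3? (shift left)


Register state trace:
  MOV R3, 18  → R3 = 18
  SHL R3, 3  → R3 = 18 << 3 = 18 * 2^3 = 144
Final: R3 = 144

144
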